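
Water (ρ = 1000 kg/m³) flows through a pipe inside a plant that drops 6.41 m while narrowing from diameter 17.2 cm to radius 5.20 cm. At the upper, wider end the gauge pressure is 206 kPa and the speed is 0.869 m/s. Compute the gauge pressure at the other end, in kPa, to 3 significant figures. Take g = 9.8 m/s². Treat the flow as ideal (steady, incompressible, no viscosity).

266 kPa

The volume flow rate is constant, so v₂ = (A₁/A₂)v₁ = (232/84.9)·0.869 = 2.38 m/s.
Applying Bernoulli between the two ends and solving for P₂: P₂ = P₁ + ½ρ(v₁² − v₂²) − ρgΔh.
P₂ = 206000 + ½·1000·(0.869² − 2.38²) − 1000·9.8·(−6.41) = 206000 + (-2450) − (-62800) = 266000 Pa.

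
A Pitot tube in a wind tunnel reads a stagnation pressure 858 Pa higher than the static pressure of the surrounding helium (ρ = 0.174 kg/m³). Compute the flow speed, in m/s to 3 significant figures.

v ≈ 99.3 m/s

At the stagnation point the flow is brought to rest, so Bernoulli gives P_stag − P_static = ½ρv².
v = √(2ΔP/ρ) = √(2·858/0.174) = 99.3 m/s.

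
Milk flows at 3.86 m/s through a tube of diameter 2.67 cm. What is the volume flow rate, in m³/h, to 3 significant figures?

Q = A·v = 0.000560 m² × 3.86 m/s = 0.00216 m³/s.
Converting: 0.00216 m³/s × 3600 = 7.78 m³/h.

Q ≈ 7.78 m³/h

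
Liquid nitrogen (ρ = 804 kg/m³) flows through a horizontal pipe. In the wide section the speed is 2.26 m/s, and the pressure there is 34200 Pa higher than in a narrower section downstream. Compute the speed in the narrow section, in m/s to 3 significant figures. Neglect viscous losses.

v₂ ≈ 9.50 m/s

With h₁ = h₂, rearranging Bernoulli gives v₂ = √(v₁² + 2ΔP/ρ).
v₂ = √(2.26² + 2·34200/804) = √(5.11 + 85.1) = 9.50 m/s.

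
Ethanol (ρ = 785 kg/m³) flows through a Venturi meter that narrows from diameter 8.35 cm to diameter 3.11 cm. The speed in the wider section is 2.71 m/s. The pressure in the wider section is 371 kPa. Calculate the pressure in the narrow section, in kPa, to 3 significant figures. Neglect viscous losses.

P₂ ≈ 224 kPa

The volume flow rate is constant, so v₂ = (A₁/A₂)v₁ = (54.8/7.60)·2.71 = 19.5 m/s.
With no height change, Bernoulli's equation is P₁ + ½ρv₁² = P₂ + ½ρv₂².
P₂ = P₁ − ½ρ(v₂² − v₁²) = 371000 − ½·785·(19.5² − 2.71²) = 371000 − 147000 = 224000 Pa.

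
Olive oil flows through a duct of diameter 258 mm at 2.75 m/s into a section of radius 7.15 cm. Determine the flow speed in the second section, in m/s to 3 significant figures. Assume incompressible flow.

8.95 m/s

By continuity, v₂ = v₁·A₁/A₂ = 2.75·(523/161) = 8.95 m/s.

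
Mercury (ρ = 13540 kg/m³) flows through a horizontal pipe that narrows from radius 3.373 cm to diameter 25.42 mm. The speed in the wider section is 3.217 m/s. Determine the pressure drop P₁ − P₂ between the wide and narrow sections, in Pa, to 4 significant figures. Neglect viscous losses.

Mass conservation (A₁v₁ = A₂v₂) gives v₂ = 3.217 × 35.74/5.075 = 22.66 m/s.
Bernoulli (h₁ = h₂): P₁ − P₂ = ½ρ(v₂² − v₁²).
P₁ − P₂ = ½·13540·(22.66² − 3.217²) = ½·13540·503.0 = 3405000 Pa.

3405000 Pa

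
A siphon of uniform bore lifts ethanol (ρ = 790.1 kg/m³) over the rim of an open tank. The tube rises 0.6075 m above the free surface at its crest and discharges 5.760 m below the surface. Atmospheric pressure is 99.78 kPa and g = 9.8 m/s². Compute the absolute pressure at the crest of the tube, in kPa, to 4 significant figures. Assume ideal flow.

Bernoulli surface→outlet gives ½v² = g·h_out, so v = √(2·9.8·5.760) = 10.63 m/s.
The bore is uniform, so the speed at the crest is the same v. Bernoulli surface→crest: P_atm = P_top + ½ρv² + ρg·h_top.
P_top = 99780 − ½·790.1·10.63² − 790.1·9.8·0.6075 = 50480 Pa.

50.48 kPa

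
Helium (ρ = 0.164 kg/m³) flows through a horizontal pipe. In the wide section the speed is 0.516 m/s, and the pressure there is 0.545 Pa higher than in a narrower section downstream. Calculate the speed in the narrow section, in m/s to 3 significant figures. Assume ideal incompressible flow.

v₂ ≈ 2.63 m/s

Along the level pipe P + ½ρv² is conserved, hence v₂² = v₁² + 2(P₁ − P₂)/ρ.
v₂ = √(0.516² + 2·0.545/0.164) = √(0.266 + 6.65) = 2.63 m/s.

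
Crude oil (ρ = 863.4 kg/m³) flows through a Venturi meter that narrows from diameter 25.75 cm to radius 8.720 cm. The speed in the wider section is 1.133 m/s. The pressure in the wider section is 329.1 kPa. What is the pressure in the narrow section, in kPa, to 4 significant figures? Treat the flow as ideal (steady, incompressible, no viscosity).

327.0 kPa

Mass conservation (A₁v₁ = A₂v₂) gives v₂ = 1.133 × 520.8/238.9 = 2.470 m/s.
Bernoulli (h₁ = h₂): P₁ − P₂ = ½ρ(v₂² − v₁²).
P₂ = P₁ − ½ρ(v₂² − v₁²) = 329100 − ½·863.4·(2.470² − 1.133²) = 329100 − 2080 = 327000 Pa.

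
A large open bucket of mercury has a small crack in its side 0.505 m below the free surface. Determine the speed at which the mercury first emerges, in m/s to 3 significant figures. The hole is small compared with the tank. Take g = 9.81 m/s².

v = 3.15 m/s

Bernoulli from surface to hole (P equal, v_surface ≈ 0): v = √(2gh) = √(2×9.81×0.505) = 3.15 m/s.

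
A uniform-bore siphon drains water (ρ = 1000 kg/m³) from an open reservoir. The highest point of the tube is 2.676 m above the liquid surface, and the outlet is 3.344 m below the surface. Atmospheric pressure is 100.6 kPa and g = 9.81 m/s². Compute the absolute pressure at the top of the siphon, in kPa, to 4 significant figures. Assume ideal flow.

The outlet speed comes from Torricelli: v = √(2g·3.344) = 8.100 m/s.
The bore is uniform, so the speed at the crest is the same v. Bernoulli surface→crest: P_atm = P_top + ½ρv² + ρg·h_top.
P_top = 100600 − ½·1000·8.100² − 1000·9.81·2.676 = 41540 Pa.

P_top ≈ 41.54 kPa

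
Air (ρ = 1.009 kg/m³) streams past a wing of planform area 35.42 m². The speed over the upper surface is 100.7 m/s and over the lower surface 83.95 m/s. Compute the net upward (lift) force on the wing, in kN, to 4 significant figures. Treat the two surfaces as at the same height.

55.27 kN

From P + ½ρv² = const at equal height, P_low − P_up = ½ρ(v_up² − v_low²).
ΔP = ½·1.009·(100.7² − 83.95²) = 1560 Pa.
Lift = ΔP · A = 1560 × 35.42 = 55270 N.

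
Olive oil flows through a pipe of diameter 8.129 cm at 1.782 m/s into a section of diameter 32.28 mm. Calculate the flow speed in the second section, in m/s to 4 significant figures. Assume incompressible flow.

v₂ = 11.30 m/s

Mass conservation (A₁v₁ = A₂v₂) gives v₂ = 1.782 × 51.90/8.184 = 11.30 m/s.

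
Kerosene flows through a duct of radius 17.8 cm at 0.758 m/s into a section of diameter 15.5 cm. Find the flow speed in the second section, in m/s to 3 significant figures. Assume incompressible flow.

By continuity, v₂ = v₁·A₁/A₂ = 0.758·(995/189) = 4.00 m/s.

v₂ ≈ 4.00 m/s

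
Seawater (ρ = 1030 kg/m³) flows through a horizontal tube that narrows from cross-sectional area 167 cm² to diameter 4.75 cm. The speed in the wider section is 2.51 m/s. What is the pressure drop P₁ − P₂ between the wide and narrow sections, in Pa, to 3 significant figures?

Continuity gives A₁v₁ = A₂v₂, so v₂ = (167 cm²)/(17.7 cm²) × 2.51 m/s = 23.7 m/s.
Along the horizontal streamline, P + ½ρv² is constant.
P₁ − P₂ = ½·1030·(23.7² − 2.51²) = ½·1030·553 = 285000 Pa.

ΔP = 285000 Pa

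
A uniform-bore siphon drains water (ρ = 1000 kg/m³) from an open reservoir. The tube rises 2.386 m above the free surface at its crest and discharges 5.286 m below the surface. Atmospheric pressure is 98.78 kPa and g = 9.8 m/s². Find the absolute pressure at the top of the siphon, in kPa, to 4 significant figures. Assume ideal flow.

P_top = 23.59 kPa

Bernoulli surface→outlet gives ½v² = g·h_out, so v = √(2·9.8·5.286) = 10.18 m/s.
Continuity keeps v the same throughout the tube; from surface to crest, P_atm + 0 = P_top + ½ρv² + ρg·h_top.
P_top = 98780 − ½·1000·10.18² − 1000·9.8·2.386 = 23590 Pa.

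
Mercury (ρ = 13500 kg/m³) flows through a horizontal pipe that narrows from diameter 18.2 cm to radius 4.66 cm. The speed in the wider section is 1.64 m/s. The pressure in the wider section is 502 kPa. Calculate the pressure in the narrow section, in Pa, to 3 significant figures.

256000 Pa

Mass conservation (A₁v₁ = A₂v₂) gives v₂ = 1.64 × 260/68.2 = 6.25 m/s.
Along the horizontal streamline, P + ½ρv² is constant.
P₂ = P₁ − ½ρ(v₂² − v₁²) = 502000 − ½·13500·(6.25² − 1.64²) = 502000 − 246000 = 256000 Pa.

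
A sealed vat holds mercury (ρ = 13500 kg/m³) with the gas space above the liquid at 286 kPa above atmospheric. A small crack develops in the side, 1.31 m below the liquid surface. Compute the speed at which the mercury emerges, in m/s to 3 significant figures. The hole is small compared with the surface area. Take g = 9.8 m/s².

v = 8.25 m/s

Take point 1 at the surface (v₁ ≈ 0) and point 2 at the hole (at atmospheric pressure). Bernoulli: P₁ + ρg h = P_atm + ½ρv₂².
With P₁ − P_atm = 286000 Pa, v₂ = √(2gh + 2ΔP/ρ) = √(2·9.8·1.31 + 2·286000/13500) = 8.25 m/s.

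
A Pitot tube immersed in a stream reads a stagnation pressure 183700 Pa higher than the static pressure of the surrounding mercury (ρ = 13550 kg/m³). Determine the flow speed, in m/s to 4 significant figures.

At the stagnation point the flow is brought to rest, so Bernoulli gives P_stag − P_static = ½ρv².
v = √(2ΔP/ρ) = √(2·183700/13550) = 5.207 m/s.

v = 5.207 m/s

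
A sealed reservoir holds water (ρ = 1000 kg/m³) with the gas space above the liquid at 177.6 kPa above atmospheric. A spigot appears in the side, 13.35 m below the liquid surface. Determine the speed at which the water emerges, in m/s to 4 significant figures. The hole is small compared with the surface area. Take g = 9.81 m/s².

v ≈ 24.84 m/s

Take point 1 at the surface (v₁ ≈ 0) and point 2 at the hole (at atmospheric pressure). Bernoulli: P₁ + ρg h = P_atm + ½ρv₂².
With P₁ − P_atm = 177600 Pa, v₂ = √(2gh + 2ΔP/ρ) = √(2·9.81·13.35 + 2·177600/1000) = 24.84 m/s.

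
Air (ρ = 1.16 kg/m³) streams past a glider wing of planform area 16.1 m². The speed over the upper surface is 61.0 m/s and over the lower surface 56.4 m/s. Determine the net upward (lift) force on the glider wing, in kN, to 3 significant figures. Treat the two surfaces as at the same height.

F ≈ 5.04 kN

The faster flow above has the lower pressure; Bernoulli (same height) gives ΔP = ½ρ(v_up² − v_low²).
ΔP = ½·1.16·(61.0² − 56.4²) = 313 Pa.
Lift = ΔP · A = 313 × 16.1 = 5040 N.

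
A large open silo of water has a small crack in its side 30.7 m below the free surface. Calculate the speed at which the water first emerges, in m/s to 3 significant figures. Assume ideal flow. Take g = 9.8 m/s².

v ≈ 24.5 m/s

Bernoulli from surface to hole (P equal, v_surface ≈ 0): v = √(2gh) = √(2×9.8×30.7) = 24.5 m/s.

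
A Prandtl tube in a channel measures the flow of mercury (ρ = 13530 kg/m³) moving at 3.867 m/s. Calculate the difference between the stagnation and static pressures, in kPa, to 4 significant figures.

Bernoulli between the free stream and the stagnation point: ½ρv² = P_stag − P_static.
ΔP = ½·13530·3.867² = 101200 Pa.

ΔP ≈ 101.2 kPa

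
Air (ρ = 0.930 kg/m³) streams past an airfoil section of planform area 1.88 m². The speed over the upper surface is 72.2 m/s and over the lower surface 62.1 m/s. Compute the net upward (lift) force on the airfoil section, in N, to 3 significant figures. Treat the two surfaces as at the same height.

From P + ½ρv² = const at equal height, P_low − P_up = ½ρ(v_up² − v_low²).
ΔP = ½·0.930·(72.2² − 62.1²) = 631 Pa.
Lift = ΔP · A = 631 × 1.88 = 1190 N.

1190 N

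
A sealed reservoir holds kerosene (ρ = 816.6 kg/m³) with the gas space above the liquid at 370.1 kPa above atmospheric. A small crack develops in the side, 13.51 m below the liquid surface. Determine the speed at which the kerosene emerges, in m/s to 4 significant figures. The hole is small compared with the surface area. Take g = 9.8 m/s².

Take point 1 at the surface (v₁ ≈ 0) and point 2 at the hole (at atmospheric pressure). Bernoulli: P₁ + ρg h = P_atm + ½ρv₂².
With P₁ − P_atm = 370100 Pa, v₂ = √(2gh + 2ΔP/ρ) = √(2·9.8·13.51 + 2·370100/816.6) = 34.22 m/s.

v = 34.22 m/s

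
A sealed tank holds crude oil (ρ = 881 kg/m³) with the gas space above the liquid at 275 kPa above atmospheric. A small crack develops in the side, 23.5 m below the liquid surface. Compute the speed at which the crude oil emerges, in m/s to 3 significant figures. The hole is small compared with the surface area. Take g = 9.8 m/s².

v = 32.9 m/s

Take point 1 at the surface (v₁ ≈ 0) and point 2 at the hole (at atmospheric pressure). Bernoulli: P₁ + ρg h = P_atm + ½ρv₂².
With P₁ − P_atm = 275000 Pa, v₂ = √(2gh + 2ΔP/ρ) = √(2·9.8·23.5 + 2·275000/881) = 32.9 m/s.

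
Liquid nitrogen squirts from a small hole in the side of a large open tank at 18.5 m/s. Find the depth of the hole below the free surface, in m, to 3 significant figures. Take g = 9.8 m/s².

h = 17.5 m

Torricelli: v = √(2gh), so h = v²/(2g).
h = 18.5²/(2·9.8) = 342/19.60 = 17.5 m.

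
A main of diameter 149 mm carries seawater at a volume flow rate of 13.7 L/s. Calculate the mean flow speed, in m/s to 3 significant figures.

0.786 m/s

Q = 13.7 L/s = 0.0137 m³/s.
v = Q/A = 0.0137 / 0.0174 = 0.786 m/s.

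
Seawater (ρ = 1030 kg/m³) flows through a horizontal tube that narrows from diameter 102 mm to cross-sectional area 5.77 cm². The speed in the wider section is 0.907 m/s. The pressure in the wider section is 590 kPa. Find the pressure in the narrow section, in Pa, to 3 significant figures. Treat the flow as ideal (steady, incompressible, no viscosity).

P₂ ≈ 505000 Pa

Continuity gives A₁v₁ = A₂v₂, so v₂ = (81.7 cm²)/(5.77 cm²) × 0.907 m/s = 12.8 m/s.
Along the horizontal streamline, P + ½ρv² is constant.
P₂ = P₁ − ½ρ(v₂² − v₁²) = 590000 − ½·1030·(12.8² − 0.907²) = 590000 − 84500 = 505000 Pa.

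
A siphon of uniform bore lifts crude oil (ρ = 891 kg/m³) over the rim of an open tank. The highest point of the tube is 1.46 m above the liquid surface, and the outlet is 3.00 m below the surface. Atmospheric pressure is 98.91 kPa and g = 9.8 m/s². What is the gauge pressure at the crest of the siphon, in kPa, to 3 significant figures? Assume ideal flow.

P_gauge ≈ -38.9 kPa

The outlet speed comes from Torricelli: v = √(2g·3.00) = 7.67 m/s.
With constant cross-section the crest speed equals v; applying Bernoulli from the surface up to the crest, P_top = P_atm − ½ρv² − ρg·h_top.
P_top = 98910 − ½·891·7.67² − 891·9.8·1.46 = 60000 Pa. So P_gauge = P_top − P_atm = -38900 Pa.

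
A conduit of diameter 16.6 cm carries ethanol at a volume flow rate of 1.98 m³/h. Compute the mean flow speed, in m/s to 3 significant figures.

Q = 1.98 m³/h = 0.000550 m³/s.
v = Q/A = 0.000550 / 0.0216 = 0.0254 m/s.

v = 0.0254 m/s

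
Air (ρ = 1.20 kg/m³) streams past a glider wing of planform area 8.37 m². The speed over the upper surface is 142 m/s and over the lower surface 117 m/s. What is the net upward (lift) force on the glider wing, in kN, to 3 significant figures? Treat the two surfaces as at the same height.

F ≈ 32.5 kN

From P + ½ρv² = const at equal height, P_low − P_up = ½ρ(v_up² − v_low²).
ΔP = ½·1.20·(142² − 117²) = 3880 Pa.
Lift = ΔP · A = 3880 × 8.37 = 32500 N.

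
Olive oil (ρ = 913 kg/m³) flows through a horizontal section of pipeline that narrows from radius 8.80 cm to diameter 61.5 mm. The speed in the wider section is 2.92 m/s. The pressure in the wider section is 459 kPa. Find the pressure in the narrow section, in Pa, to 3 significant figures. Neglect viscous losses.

Continuity gives A₁v₁ = A₂v₂, so v₂ = (243 cm²)/(29.7 cm²) × 2.92 m/s = 23.9 m/s.
With no height change, Bernoulli's equation is P₁ + ½ρv₁² = P₂ + ½ρv₂².
P₂ = P₁ − ½ρ(v₂² − v₁²) = 459000 − ½·913·(23.9² − 2.92²) = 459000 − 257000 = 202000 Pa.

P₂ ≈ 202000 Pa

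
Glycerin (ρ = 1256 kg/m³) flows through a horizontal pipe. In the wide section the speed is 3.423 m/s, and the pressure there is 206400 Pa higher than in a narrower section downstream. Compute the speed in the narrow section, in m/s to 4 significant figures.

v₂ ≈ 18.45 m/s

Along the level pipe P + ½ρv² is conserved, hence v₂² = v₁² + 2(P₁ − P₂)/ρ.
v₂ = √(3.423² + 2·206400/1256) = √(11.72 + 328.7) = 18.45 m/s.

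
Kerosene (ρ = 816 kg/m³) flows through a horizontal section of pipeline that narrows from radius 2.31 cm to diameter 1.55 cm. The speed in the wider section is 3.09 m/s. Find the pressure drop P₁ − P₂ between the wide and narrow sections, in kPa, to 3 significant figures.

ΔP ≈ 304 kPa

Continuity gives A₁v₁ = A₂v₂, so v₂ = (16.8 cm²)/(1.89 cm²) × 3.09 m/s = 27.5 m/s.
The pipe is horizontal, so Bernoulli reduces to P₁ + ½ρv₁² = P₂ + ½ρv₂².
P₁ − P₂ = ½·816·(27.5² − 3.09²) = ½·816·744 = 304000 Pa.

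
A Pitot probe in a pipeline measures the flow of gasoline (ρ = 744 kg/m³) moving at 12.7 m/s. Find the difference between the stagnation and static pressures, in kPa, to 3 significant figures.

Bernoulli between the free stream and the stagnation point: ½ρv² = P_stag − P_static.
ΔP = ½·744·12.7² = 60000 Pa.

ΔP ≈ 60.0 kPa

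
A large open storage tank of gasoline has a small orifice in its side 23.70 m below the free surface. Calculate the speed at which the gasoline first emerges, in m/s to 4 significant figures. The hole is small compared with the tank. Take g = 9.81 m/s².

Bernoulli from surface to hole (P equal, v_surface ≈ 0): v = √(2gh) = √(2×9.81×23.70) = 21.56 m/s.

v ≈ 21.56 m/s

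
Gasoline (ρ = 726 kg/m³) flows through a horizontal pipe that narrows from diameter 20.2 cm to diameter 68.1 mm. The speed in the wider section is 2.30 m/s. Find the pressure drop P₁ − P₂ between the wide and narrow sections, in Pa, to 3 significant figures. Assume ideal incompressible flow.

ΔP = 147000 Pa

The volume flow rate is constant, so v₂ = (A₁/A₂)v₁ = (320/36.4)·2.30 = 20.2 m/s.
Along the horizontal streamline, P + ½ρv² is constant.
P₁ − P₂ = ½·726·(20.2² − 2.30²) = ½·726·404 = 147000 Pa.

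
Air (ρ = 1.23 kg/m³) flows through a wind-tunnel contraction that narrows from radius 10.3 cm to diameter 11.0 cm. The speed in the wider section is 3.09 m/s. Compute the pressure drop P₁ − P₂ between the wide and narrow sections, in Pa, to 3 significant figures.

Continuity gives A₁v₁ = A₂v₂, so v₂ = (333 cm²)/(95.0 cm²) × 3.09 m/s = 10.8 m/s.
With no height change, Bernoulli's equation is P₁ + ½ρv₁² = P₂ + ½ρv₂².
P₁ − P₂ = ½·1.23·(10.8² − 3.09²) = ½·1.23·108 = 66.4 Pa.

66.4 Pa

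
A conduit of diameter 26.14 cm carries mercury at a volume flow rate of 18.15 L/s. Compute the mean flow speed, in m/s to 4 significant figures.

Q = 18.15 L/s = 0.01815 m³/s.
v = Q/A = 0.01815 / 0.05367 = 0.3382 m/s.

0.3382 m/s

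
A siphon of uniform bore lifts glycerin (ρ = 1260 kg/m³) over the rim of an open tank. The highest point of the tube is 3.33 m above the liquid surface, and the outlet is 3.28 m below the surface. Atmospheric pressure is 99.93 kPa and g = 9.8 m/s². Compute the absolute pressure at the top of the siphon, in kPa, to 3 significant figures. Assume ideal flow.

Bernoulli surface→outlet gives ½v² = g·h_out, so v = √(2·9.8·3.28) = 8.02 m/s.
With constant cross-section the crest speed equals v; applying Bernoulli from the surface up to the crest, P_top = P_atm − ½ρv² − ρg·h_top.
P_top = 99930 − ½·1260·8.02² − 1260·9.8·3.33 = 18300 Pa.

18.3 kPa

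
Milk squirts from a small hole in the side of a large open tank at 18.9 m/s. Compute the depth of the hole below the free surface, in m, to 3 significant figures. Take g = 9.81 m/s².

18.2 m

Inverting v = √(2gh) gives h = v² / 2g.
h = 18.9²/(2·9.81) = 357/19.62 = 18.2 m.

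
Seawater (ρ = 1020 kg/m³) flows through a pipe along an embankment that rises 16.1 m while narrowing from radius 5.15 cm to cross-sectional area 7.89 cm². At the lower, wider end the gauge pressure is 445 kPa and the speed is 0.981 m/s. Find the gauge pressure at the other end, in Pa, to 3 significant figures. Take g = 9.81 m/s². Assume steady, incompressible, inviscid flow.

Continuity gives A₁v₁ = A₂v₂, so v₂ = (83.3 cm²)/(7.89 cm²) × 0.981 m/s = 10.4 m/s.
Bernoulli: P₁ + ½ρv₁² + ρg h₁ = P₂ + ½ρv₂² + ρg h₂, so P₂ = P₁ + ½ρ(v₁² − v₂²) − ρg(h₂ − h₁).
P₂ = 445000 + ½·1020·(0.981² − 10.4²) − 1020·9.81·(+16.1) = 445000 + (-54200) − (161000) = 230000 Pa.

230000 Pa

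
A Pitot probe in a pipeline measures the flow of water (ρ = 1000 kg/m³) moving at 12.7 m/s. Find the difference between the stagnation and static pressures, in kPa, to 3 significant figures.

The dynamic pressure equals the rise in static pressure at the stagnation point: ΔP = ½ρv².
ΔP = ½·1000·12.7² = 80600 Pa.

ΔP ≈ 80.6 kPa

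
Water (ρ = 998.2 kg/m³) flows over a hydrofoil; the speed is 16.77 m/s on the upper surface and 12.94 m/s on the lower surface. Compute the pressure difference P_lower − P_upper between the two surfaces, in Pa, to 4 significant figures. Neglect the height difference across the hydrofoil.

56790 Pa

Bernoulli (same height): P_lower − P_upper = ½ρ(v_upper² − v_lower²).
ΔP = ½·998.2·(16.77² − 12.94²) = 56790 Pa.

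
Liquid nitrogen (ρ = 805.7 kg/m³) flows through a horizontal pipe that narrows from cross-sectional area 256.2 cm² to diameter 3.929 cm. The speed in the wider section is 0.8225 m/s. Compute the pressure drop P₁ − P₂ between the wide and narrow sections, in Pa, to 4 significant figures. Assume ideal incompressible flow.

ΔP ≈ 121400 Pa

By continuity, v₂ = v₁·A₁/A₂ = 0.8225·(256.2/12.12) = 17.38 m/s.
With no height change, Bernoulli's equation is P₁ + ½ρv₁² = P₂ + ½ρv₂².
P₁ − P₂ = ½·805.7·(17.38² − 0.8225²) = ½·805.7·301.4 = 121400 Pa.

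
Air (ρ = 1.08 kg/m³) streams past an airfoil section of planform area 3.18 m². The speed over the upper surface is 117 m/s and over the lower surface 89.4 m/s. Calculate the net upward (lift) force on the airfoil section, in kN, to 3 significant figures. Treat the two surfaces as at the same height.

With equal heights on the two surfaces, Bernoulli gives P_lower − P_upper = ½ρ(v_upper² − v_lower²).
ΔP = ½·1.08·(117² − 89.4²) = 3080 Pa.
Lift = ΔP · A = 3080 × 3.18 = 9780 N.

F ≈ 9.78 kN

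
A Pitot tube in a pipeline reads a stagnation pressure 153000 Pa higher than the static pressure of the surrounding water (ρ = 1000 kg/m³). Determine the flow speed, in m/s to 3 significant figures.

The dynamic pressure equals the rise in static pressure at the stagnation point: ΔP = ½ρv².
v = √(2ΔP/ρ) = √(2·153000/1000) = 17.5 m/s.

v ≈ 17.5 m/s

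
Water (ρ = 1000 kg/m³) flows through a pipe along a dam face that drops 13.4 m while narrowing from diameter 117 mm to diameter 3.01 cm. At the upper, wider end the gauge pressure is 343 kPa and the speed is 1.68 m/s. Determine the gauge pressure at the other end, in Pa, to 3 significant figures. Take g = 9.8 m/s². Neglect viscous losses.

Mass conservation (A₁v₁ = A₂v₂) gives v₂ = 1.68 × 108/7.12 = 25.4 m/s.
Bernoulli: P₁ + ½ρv₁² + ρg h₁ = P₂ + ½ρv₂² + ρg h₂, so P₂ = P₁ + ½ρ(v₁² − v₂²) − ρg(h₂ − h₁).
P₂ = 343000 + ½·1000·(1.68² − 25.4²) − 1000·9.8·(−13.4) = 343000 + (-321000) − (-131000) = 154000 Pa.

P₂ ≈ 154000 Pa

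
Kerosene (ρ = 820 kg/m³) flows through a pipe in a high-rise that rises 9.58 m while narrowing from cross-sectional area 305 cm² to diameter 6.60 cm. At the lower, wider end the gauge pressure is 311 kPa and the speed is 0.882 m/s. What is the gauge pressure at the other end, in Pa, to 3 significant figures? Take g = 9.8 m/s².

P₂ ≈ 209000 Pa

The volume flow rate is constant, so v₂ = (A₁/A₂)v₁ = (305/34.2)·0.882 = 7.86 m/s.
Energy conservation along the streamline gives P₂ = P₁ − ½ρ(v₂² − v₁²) − ρg(h₂ − h₁).
P₂ = 311000 + ½·820·(0.882² − 7.86²) − 820·9.8·(+9.58) = 311000 + (-25000) − (77000) = 209000 Pa.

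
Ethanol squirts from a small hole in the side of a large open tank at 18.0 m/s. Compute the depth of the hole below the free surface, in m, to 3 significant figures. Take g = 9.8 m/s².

h ≈ 16.5 m

For a small hole in a large open tank, ½v² = gh, giving h = v²/(2g).
h = 18.0²/(2·9.8) = 324/19.60 = 16.5 m.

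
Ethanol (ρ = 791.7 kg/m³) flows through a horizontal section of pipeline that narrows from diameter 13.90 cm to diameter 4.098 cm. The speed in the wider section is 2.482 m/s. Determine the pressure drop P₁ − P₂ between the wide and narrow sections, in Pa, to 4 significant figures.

Continuity gives A₁v₁ = A₂v₂, so v₂ = (151.7 cm²)/(13.19 cm²) × 2.482 m/s = 28.56 m/s.
Along the horizontal streamline, P + ½ρv² is constant.
P₁ − P₂ = ½·791.7·(28.56² − 2.482²) = ½·791.7·809.2 = 320300 Pa.

ΔP ≈ 320300 Pa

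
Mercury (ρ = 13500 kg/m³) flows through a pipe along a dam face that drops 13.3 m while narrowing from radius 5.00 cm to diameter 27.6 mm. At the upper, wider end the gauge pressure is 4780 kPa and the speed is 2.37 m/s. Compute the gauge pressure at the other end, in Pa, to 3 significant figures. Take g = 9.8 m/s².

Mass conservation (A₁v₁ = A₂v₂) gives v₂ = 2.37 × 78.5/5.98 = 31.1 m/s.
Bernoulli: P₁ + ½ρv₁² + ρg h₁ = P₂ + ½ρv₂² + ρg h₂, so P₂ = P₁ + ½ρ(v₁² − v₂²) − ρg(h₂ − h₁).
P₂ = 4780000 + ½·13500·(2.37² − 31.1²) − 13500·9.8·(−13.3) = 4780000 + (-6500000) − (-1760000) = 43700 Pa.

P₂ ≈ 43700 Pa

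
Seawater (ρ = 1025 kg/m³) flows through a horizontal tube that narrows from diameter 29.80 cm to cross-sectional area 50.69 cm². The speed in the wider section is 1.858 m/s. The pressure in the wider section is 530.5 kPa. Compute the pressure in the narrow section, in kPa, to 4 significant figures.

By continuity, v₂ = v₁·A₁/A₂ = 1.858·(697.5/50.69) = 25.57 m/s.
Along the horizontal streamline, P + ½ρv² is constant.
P₂ = P₁ − ½ρ(v₂² − v₁²) = 530500 − ½·1025·(25.57² − 1.858²) = 530500 − 333200 = 197300 Pa.

P₂ ≈ 197.3 kPa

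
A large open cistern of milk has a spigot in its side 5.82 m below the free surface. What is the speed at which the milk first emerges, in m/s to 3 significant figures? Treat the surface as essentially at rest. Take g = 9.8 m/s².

v = 10.7 m/s

With the surface at rest and both surface and jet at atmospheric pressure, Bernoulli gives ρg h = ½ρv², so v = √(2gh) = √(2·9.8·5.82) = 10.7 m/s.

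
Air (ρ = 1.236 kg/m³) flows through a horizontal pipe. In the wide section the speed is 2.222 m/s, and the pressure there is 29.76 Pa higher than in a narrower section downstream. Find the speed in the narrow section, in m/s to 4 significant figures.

v₂ ≈ 7.286 m/s

Horizontal Bernoulli: P₁ + ½ρv₁² = P₂ + ½ρv₂², so v₂² = v₁² + 2(P₁ − P₂)/ρ.
v₂ = √(2.222² + 2·29.76/1.236) = √(4.937 + 48.16) = 7.286 m/s.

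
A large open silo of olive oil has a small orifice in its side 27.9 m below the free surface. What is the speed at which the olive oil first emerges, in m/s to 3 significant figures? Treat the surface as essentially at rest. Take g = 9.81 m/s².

23.4 m/s

With the surface at rest and both surface and jet at atmospheric pressure, Bernoulli gives ρg h = ½ρv², so v = √(2gh) = √(2·9.81·27.9) = 23.4 m/s.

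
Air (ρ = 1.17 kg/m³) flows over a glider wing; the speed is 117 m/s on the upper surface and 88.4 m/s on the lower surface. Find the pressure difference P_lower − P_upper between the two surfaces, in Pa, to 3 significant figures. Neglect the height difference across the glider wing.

3440 Pa

Bernoulli (same height): P_lower − P_upper = ½ρ(v_upper² − v_lower²).
ΔP = ½·1.17·(117² − 88.4²) = 3440 Pa.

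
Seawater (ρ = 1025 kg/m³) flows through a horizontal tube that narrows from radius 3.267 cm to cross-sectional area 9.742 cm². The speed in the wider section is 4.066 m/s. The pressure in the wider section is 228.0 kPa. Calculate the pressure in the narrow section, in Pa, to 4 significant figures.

P₂ ≈ 136100 Pa

The volume flow rate is constant, so v₂ = (A₁/A₂)v₁ = (33.53/9.742)·4.066 = 13.99 m/s.
Along the horizontal streamline, P + ½ρv² is constant.
P₂ = P₁ − ½ρ(v₂² − v₁²) = 228000 − ½·1025·(13.99² − 4.066²) = 228000 − 91900 = 136100 Pa.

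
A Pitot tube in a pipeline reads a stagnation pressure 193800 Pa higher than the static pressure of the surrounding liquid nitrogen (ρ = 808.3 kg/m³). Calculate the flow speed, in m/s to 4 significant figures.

v ≈ 21.90 m/s

The dynamic pressure equals the rise in static pressure at the stagnation point: ΔP = ½ρv².
v = √(2ΔP/ρ) = √(2·193800/808.3) = 21.90 m/s.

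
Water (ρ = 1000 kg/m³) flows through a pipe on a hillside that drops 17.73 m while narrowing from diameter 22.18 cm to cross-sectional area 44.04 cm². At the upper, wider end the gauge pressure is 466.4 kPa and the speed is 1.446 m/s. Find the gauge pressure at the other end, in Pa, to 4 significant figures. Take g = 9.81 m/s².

Continuity gives A₁v₁ = A₂v₂, so v₂ = (386.4 cm²)/(44.04 cm²) × 1.446 m/s = 12.69 m/s.
Bernoulli: P₁ + ½ρv₁² + ρg h₁ = P₂ + ½ρv₂² + ρg h₂, so P₂ = P₁ + ½ρ(v₁² − v₂²) − ρg(h₂ − h₁).
P₂ = 466400 + ½·1000·(1.446² − 12.69²) − 1000·9.81·(−17.73) = 466400 + (-79430) − (-173900) = 560900 Pa.

P₂ ≈ 560900 Pa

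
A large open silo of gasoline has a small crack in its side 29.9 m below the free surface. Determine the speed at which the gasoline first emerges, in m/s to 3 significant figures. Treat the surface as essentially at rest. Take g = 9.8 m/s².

v ≈ 24.2 m/s

The surface is effectively still and both ends are open, so ½v² = gh and v = √(2·9.8·29.9) = 24.2 m/s.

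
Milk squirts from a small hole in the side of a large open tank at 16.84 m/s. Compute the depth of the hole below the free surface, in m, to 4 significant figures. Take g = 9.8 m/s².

For a small hole in a large open tank, ½v² = gh, giving h = v²/(2g).
h = 16.84²/(2·9.8) = 283.6/19.60 = 14.47 m.

14.47 m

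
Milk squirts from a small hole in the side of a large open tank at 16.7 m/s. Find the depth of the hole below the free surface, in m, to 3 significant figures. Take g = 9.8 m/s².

14.2 m

Torricelli: v = √(2gh), so h = v²/(2g).
h = 16.7²/(2·9.8) = 279/19.60 = 14.2 m.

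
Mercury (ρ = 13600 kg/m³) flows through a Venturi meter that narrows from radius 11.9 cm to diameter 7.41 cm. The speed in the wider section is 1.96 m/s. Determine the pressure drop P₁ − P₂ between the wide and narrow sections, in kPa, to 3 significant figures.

By continuity, v₂ = v₁·A₁/A₂ = 1.96·(445/43.1) = 20.2 m/s.
Along the horizontal streamline, P + ½ρv² is constant.
P₁ − P₂ = ½·13600·(20.2² − 1.96²) = ½·13600·405 = 2750000 Pa.

ΔP ≈ 2750 kPa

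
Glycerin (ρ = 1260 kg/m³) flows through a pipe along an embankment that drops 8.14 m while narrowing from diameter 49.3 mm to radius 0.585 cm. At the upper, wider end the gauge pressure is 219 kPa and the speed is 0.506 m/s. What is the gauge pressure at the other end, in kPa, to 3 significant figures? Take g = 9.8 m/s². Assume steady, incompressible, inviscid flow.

The volume flow rate is constant, so v₂ = (A₁/A₂)v₁ = (19.1/1.08)·0.506 = 8.98 m/s.
Energy conservation along the streamline gives P₂ = P₁ − ½ρ(v₂² − v₁²) − ρg(h₂ − h₁).
P₂ = 219000 + ½·1260·(0.506² − 8.98²) − 1260·9.8·(−8.14) = 219000 + (-50700) − (-101000) = 269000 Pa.

P₂ ≈ 269 kPa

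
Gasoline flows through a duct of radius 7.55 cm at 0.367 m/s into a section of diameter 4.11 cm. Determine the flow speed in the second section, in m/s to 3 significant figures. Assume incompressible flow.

4.95 m/s

The volume flow rate is constant, so v₂ = (A₁/A₂)v₁ = (179/13.3)·0.367 = 4.95 m/s.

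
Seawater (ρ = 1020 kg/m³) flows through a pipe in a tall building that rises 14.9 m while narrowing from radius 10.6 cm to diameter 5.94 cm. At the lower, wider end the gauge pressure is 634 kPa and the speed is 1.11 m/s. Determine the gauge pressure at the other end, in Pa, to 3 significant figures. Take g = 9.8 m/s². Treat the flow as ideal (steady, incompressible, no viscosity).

Mass conservation (A₁v₁ = A₂v₂) gives v₂ = 1.11 × 353/27.7 = 14.1 m/s.
Energy conservation along the streamline gives P₂ = P₁ − ½ρ(v₂² − v₁²) − ρg(h₂ − h₁).
P₂ = 634000 + ½·1020·(1.11² − 14.1²) − 1020·9.8·(+14.9) = 634000 + (-101000) − (149000) = 384000 Pa.

P₂ ≈ 384000 Pa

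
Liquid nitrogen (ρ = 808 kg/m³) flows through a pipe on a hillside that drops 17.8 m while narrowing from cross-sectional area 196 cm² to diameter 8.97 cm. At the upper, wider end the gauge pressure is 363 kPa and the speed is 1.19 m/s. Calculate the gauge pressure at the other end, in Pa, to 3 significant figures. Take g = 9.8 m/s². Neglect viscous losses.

P₂ ≈ 499000 Pa

The volume flow rate is constant, so v₂ = (A₁/A₂)v₁ = (196/63.2)·1.19 = 3.69 m/s.
Bernoulli: P₁ + ½ρv₁² + ρg h₁ = P₂ + ½ρv₂² + ρg h₂, so P₂ = P₁ + ½ρ(v₁² − v₂²) − ρg(h₂ − h₁).
P₂ = 363000 + ½·808·(1.19² − 3.69²) − 808·9.8·(−17.8) = 363000 + (-4930) − (-141000) = 499000 Pa.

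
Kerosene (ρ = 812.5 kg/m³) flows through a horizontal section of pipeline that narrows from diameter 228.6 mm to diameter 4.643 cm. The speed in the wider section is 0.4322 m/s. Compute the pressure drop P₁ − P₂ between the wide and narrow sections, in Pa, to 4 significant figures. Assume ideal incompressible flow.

Mass conservation (A₁v₁ = A₂v₂) gives v₂ = 0.4322 × 410.4/16.93 = 10.48 m/s.
Along the horizontal streamline, P + ½ρv² is constant.
P₁ − P₂ = ½·812.5·(10.48² − 0.4322²) = ½·812.5·109.6 = 44520 Pa.

ΔP = 44520 Pa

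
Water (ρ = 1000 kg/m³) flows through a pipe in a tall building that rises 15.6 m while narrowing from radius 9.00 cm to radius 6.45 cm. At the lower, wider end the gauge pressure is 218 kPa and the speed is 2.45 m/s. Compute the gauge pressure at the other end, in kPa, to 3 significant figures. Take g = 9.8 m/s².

56.7 kPa

Mass conservation (A₁v₁ = A₂v₂) gives v₂ = 2.45 × 254/131 = 4.77 m/s.
Energy conservation along the streamline gives P₂ = P₁ − ½ρ(v₂² − v₁²) − ρg(h₂ − h₁).
P₂ = 218000 + ½·1000·(2.45² − 4.77²) − 1000·9.8·(+15.6) = 218000 + (-8380) − (153000) = 56700 Pa.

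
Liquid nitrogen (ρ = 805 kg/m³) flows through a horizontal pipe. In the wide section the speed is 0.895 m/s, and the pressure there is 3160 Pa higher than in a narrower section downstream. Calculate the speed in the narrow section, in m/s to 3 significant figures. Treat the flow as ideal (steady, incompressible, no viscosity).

Along the level pipe P + ½ρv² is conserved, hence v₂² = v₁² + 2(P₁ − P₂)/ρ.
v₂ = √(0.895² + 2·3160/805) = √(0.801 + 7.85) = 2.94 m/s.

v₂ = 2.94 m/s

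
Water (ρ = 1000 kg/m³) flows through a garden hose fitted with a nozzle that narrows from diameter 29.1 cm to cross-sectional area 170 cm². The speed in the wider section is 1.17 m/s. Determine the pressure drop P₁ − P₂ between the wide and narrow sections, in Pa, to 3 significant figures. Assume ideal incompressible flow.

ΔP = 9790 Pa

By continuity, v₂ = v₁·A₁/A₂ = 1.17·(665/170) = 4.58 m/s.
With no height change, Bernoulli's equation is P₁ + ½ρv₁² = P₂ + ½ρv₂².
P₁ − P₂ = ½·1000·(4.58² − 1.17²) = ½·1000·19.6 = 9790 Pa.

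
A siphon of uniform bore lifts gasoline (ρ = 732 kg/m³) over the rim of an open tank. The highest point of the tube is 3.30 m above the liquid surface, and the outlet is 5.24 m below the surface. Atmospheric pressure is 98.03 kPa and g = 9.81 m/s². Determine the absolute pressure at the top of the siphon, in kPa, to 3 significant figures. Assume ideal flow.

P_top ≈ 36.7 kPa

Bernoulli surface→outlet gives ½v² = g·h_out, so v = √(2·9.81·5.24) = 10.1 m/s.
Continuity keeps v the same throughout the tube; from surface to crest, P_atm + 0 = P_top + ½ρv² + ρg·h_top.
P_top = 98030 − ½·732·10.1² − 732·9.81·3.30 = 36700 Pa.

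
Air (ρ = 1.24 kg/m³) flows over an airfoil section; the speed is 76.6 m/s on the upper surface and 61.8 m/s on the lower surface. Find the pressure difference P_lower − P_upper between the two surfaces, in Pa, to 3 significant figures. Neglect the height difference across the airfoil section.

The pressure is lower where the speed is higher: ΔP = ½ρ(v_up² − v_low²).
ΔP = ½·1.24·(76.6² − 61.8²) = 1270 Pa.

ΔP ≈ 1270 Pa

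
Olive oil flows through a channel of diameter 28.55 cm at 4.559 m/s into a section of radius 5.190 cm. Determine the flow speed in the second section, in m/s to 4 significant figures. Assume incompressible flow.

v₂ ≈ 34.49 m/s

Continuity gives A₁v₁ = A₂v₂, so v₂ = (640.2 cm²)/(84.62 cm²) × 4.559 m/s = 34.49 m/s.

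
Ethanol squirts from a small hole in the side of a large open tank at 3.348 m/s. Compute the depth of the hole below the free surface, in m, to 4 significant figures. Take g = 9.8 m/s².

Torricelli: v = √(2gh), so h = v²/(2g).
h = 3.348²/(2·9.8) = 11.21/19.60 = 0.5719 m.

h ≈ 0.5719 m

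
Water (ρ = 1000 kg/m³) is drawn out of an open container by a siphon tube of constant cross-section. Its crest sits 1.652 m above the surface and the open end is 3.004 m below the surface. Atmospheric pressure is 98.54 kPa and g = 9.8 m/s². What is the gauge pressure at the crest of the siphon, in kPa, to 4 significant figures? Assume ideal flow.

P_gauge = -45.63 kPa

The outlet speed comes from Torricelli: v = √(2g·3.004) = 7.673 m/s.
The bore is uniform, so the speed at the crest is the same v. Bernoulli surface→crest: P_atm = P_top + ½ρv² + ρg·h_top.
P_top = 98540 − ½·1000·7.673² − 1000·9.8·1.652 = 52910 Pa. So P_gauge = P_top − P_atm = -45630 Pa.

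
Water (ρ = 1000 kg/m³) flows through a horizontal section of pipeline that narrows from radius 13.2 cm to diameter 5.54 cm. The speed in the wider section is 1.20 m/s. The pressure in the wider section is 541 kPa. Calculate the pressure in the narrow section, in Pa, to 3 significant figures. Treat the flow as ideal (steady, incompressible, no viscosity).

P₂ = 170000 Pa

Continuity gives A₁v₁ = A₂v₂, so v₂ = (547 cm²)/(24.1 cm²) × 1.20 m/s = 27.3 m/s.
The pipe is horizontal, so Bernoulli reduces to P₁ + ½ρv₁² = P₂ + ½ρv₂².
P₂ = P₁ − ½ρ(v₂² − v₁²) = 541000 − ½·1000·(27.3² − 1.20²) = 541000 − 371000 = 170000 Pa.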